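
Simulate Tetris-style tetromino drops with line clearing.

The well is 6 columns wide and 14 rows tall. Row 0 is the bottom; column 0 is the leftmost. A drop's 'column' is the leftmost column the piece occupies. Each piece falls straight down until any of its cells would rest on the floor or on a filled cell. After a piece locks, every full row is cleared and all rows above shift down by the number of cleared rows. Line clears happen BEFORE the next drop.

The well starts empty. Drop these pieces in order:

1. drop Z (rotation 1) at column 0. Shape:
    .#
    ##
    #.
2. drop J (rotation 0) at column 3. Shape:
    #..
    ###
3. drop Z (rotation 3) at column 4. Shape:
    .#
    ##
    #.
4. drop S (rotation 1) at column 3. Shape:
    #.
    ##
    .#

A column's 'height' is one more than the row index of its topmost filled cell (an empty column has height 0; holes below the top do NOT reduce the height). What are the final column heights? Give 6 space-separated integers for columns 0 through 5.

Drop 1: Z rot1 at col 0 lands with bottom-row=0; cleared 0 line(s) (total 0); column heights now [2 3 0 0 0 0], max=3
Drop 2: J rot0 at col 3 lands with bottom-row=0; cleared 0 line(s) (total 0); column heights now [2 3 0 2 1 1], max=3
Drop 3: Z rot3 at col 4 lands with bottom-row=1; cleared 0 line(s) (total 0); column heights now [2 3 0 2 3 4], max=4
Drop 4: S rot1 at col 3 lands with bottom-row=3; cleared 0 line(s) (total 0); column heights now [2 3 0 6 5 4], max=6

Answer: 2 3 0 6 5 4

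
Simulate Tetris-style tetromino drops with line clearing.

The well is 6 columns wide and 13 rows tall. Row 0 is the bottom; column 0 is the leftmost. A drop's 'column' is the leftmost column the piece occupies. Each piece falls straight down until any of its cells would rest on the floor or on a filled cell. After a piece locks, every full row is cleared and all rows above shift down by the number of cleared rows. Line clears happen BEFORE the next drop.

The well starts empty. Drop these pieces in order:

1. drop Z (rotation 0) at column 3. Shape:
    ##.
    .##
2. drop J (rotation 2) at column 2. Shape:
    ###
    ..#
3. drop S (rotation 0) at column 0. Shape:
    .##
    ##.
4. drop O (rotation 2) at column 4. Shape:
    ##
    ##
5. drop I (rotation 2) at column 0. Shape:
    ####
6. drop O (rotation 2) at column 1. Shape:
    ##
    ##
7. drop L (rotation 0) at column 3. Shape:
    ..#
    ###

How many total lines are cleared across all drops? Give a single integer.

Drop 1: Z rot0 at col 3 lands with bottom-row=0; cleared 0 line(s) (total 0); column heights now [0 0 0 2 2 1], max=2
Drop 2: J rot2 at col 2 lands with bottom-row=2; cleared 0 line(s) (total 0); column heights now [0 0 4 4 4 1], max=4
Drop 3: S rot0 at col 0 lands with bottom-row=3; cleared 0 line(s) (total 0); column heights now [4 5 5 4 4 1], max=5
Drop 4: O rot2 at col 4 lands with bottom-row=4; cleared 0 line(s) (total 0); column heights now [4 5 5 4 6 6], max=6
Drop 5: I rot2 at col 0 lands with bottom-row=5; cleared 1 line(s) (total 1); column heights now [4 5 5 4 5 5], max=5
Drop 6: O rot2 at col 1 lands with bottom-row=5; cleared 0 line(s) (total 1); column heights now [4 7 7 4 5 5], max=7
Drop 7: L rot0 at col 3 lands with bottom-row=5; cleared 0 line(s) (total 1); column heights now [4 7 7 6 6 7], max=7

Answer: 1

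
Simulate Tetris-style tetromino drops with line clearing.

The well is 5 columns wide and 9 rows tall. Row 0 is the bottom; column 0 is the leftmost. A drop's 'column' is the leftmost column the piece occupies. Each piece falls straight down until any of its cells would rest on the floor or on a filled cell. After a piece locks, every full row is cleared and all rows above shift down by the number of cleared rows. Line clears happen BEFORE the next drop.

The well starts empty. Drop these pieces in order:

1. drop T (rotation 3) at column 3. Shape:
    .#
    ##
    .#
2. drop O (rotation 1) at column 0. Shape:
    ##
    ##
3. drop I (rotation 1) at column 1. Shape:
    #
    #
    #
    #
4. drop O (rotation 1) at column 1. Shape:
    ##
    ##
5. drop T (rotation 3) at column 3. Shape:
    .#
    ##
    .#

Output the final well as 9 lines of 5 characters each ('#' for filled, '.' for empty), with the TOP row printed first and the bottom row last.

Answer: .....
.##..
.##..
.#..#
.#.##
.#..#
.#..#
##.##
##..#

Derivation:
Drop 1: T rot3 at col 3 lands with bottom-row=0; cleared 0 line(s) (total 0); column heights now [0 0 0 2 3], max=3
Drop 2: O rot1 at col 0 lands with bottom-row=0; cleared 0 line(s) (total 0); column heights now [2 2 0 2 3], max=3
Drop 3: I rot1 at col 1 lands with bottom-row=2; cleared 0 line(s) (total 0); column heights now [2 6 0 2 3], max=6
Drop 4: O rot1 at col 1 lands with bottom-row=6; cleared 0 line(s) (total 0); column heights now [2 8 8 2 3], max=8
Drop 5: T rot3 at col 3 lands with bottom-row=3; cleared 0 line(s) (total 0); column heights now [2 8 8 5 6], max=8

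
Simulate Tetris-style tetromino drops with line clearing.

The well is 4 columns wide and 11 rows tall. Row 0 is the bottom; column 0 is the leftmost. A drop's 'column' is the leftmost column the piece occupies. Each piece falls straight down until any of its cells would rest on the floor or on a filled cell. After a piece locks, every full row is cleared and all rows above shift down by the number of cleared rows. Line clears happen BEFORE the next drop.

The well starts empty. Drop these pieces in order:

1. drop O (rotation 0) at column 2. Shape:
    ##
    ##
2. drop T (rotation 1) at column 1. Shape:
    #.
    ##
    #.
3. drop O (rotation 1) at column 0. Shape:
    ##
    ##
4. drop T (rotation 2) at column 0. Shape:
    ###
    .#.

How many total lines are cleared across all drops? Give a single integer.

Drop 1: O rot0 at col 2 lands with bottom-row=0; cleared 0 line(s) (total 0); column heights now [0 0 2 2], max=2
Drop 2: T rot1 at col 1 lands with bottom-row=1; cleared 0 line(s) (total 0); column heights now [0 4 3 2], max=4
Drop 3: O rot1 at col 0 lands with bottom-row=4; cleared 0 line(s) (total 0); column heights now [6 6 3 2], max=6
Drop 4: T rot2 at col 0 lands with bottom-row=6; cleared 0 line(s) (total 0); column heights now [8 8 8 2], max=8

Answer: 0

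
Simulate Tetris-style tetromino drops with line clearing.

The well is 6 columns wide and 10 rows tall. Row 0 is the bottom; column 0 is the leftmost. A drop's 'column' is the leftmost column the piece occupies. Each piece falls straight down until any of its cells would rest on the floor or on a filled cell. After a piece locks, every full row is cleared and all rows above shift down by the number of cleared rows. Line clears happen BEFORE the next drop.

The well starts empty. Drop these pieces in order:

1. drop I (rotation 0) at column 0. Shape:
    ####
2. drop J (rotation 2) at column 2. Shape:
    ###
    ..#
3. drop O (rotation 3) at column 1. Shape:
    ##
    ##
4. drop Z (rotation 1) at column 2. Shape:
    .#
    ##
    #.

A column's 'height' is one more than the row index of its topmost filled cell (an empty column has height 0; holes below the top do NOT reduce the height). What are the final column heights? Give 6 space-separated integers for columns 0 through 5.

Answer: 1 4 6 7 2 0

Derivation:
Drop 1: I rot0 at col 0 lands with bottom-row=0; cleared 0 line(s) (total 0); column heights now [1 1 1 1 0 0], max=1
Drop 2: J rot2 at col 2 lands with bottom-row=0; cleared 0 line(s) (total 0); column heights now [1 1 2 2 2 0], max=2
Drop 3: O rot3 at col 1 lands with bottom-row=2; cleared 0 line(s) (total 0); column heights now [1 4 4 2 2 0], max=4
Drop 4: Z rot1 at col 2 lands with bottom-row=4; cleared 0 line(s) (total 0); column heights now [1 4 6 7 2 0], max=7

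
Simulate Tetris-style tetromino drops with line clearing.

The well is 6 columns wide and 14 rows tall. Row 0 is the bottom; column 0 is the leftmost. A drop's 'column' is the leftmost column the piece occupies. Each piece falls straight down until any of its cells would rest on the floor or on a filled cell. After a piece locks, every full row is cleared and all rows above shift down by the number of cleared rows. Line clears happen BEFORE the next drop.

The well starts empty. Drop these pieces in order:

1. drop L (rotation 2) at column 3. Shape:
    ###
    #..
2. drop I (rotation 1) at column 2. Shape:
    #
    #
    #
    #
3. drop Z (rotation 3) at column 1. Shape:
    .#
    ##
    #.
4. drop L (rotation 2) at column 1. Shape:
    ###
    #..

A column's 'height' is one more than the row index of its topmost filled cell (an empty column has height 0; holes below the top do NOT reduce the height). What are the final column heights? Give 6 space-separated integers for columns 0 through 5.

Drop 1: L rot2 at col 3 lands with bottom-row=0; cleared 0 line(s) (total 0); column heights now [0 0 0 2 2 2], max=2
Drop 2: I rot1 at col 2 lands with bottom-row=0; cleared 0 line(s) (total 0); column heights now [0 0 4 2 2 2], max=4
Drop 3: Z rot3 at col 1 lands with bottom-row=3; cleared 0 line(s) (total 0); column heights now [0 5 6 2 2 2], max=6
Drop 4: L rot2 at col 1 lands with bottom-row=5; cleared 0 line(s) (total 0); column heights now [0 7 7 7 2 2], max=7

Answer: 0 7 7 7 2 2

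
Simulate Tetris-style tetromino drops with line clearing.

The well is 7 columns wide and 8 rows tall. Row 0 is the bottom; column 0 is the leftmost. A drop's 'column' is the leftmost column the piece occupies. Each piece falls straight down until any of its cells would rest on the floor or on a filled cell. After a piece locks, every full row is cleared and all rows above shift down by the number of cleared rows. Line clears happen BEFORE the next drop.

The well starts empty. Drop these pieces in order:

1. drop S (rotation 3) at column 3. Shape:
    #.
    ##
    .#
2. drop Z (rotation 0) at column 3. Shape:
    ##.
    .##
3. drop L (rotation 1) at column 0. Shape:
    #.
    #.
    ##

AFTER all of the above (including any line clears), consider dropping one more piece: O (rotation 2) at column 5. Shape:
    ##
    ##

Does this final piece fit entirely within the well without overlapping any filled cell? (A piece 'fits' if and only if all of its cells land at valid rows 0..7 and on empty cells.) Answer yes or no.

Answer: yes

Derivation:
Drop 1: S rot3 at col 3 lands with bottom-row=0; cleared 0 line(s) (total 0); column heights now [0 0 0 3 2 0 0], max=3
Drop 2: Z rot0 at col 3 lands with bottom-row=2; cleared 0 line(s) (total 0); column heights now [0 0 0 4 4 3 0], max=4
Drop 3: L rot1 at col 0 lands with bottom-row=0; cleared 0 line(s) (total 0); column heights now [3 1 0 4 4 3 0], max=4
Test piece O rot2 at col 5 (width 2): heights before test = [3 1 0 4 4 3 0]; fits = True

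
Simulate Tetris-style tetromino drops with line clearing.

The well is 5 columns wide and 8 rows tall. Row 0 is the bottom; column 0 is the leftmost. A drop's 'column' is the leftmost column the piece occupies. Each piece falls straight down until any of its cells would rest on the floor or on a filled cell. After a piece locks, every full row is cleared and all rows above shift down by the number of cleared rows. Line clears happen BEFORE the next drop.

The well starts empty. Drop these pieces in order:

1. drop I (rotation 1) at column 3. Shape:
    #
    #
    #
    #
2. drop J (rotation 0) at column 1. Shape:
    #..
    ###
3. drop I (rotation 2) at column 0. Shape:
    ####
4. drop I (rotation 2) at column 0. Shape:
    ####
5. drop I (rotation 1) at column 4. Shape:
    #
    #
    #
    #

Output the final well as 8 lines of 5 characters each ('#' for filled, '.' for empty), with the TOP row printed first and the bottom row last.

Answer: ####.
####.
.#...
.###.
...##
...##
...##
...##

Derivation:
Drop 1: I rot1 at col 3 lands with bottom-row=0; cleared 0 line(s) (total 0); column heights now [0 0 0 4 0], max=4
Drop 2: J rot0 at col 1 lands with bottom-row=4; cleared 0 line(s) (total 0); column heights now [0 6 5 5 0], max=6
Drop 3: I rot2 at col 0 lands with bottom-row=6; cleared 0 line(s) (total 0); column heights now [7 7 7 7 0], max=7
Drop 4: I rot2 at col 0 lands with bottom-row=7; cleared 0 line(s) (total 0); column heights now [8 8 8 8 0], max=8
Drop 5: I rot1 at col 4 lands with bottom-row=0; cleared 0 line(s) (total 0); column heights now [8 8 8 8 4], max=8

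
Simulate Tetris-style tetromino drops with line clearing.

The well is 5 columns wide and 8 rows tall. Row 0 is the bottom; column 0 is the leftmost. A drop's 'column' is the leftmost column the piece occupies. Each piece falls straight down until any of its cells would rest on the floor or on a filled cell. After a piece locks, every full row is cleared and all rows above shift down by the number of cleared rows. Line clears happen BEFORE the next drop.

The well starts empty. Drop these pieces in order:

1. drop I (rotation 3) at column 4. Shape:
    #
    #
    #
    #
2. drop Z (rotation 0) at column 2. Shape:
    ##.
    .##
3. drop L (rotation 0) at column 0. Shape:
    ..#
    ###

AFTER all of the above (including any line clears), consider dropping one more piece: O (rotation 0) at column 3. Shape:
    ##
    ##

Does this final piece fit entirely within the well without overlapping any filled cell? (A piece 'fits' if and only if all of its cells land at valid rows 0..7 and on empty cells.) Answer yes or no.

Answer: yes

Derivation:
Drop 1: I rot3 at col 4 lands with bottom-row=0; cleared 0 line(s) (total 0); column heights now [0 0 0 0 4], max=4
Drop 2: Z rot0 at col 2 lands with bottom-row=4; cleared 0 line(s) (total 0); column heights now [0 0 6 6 5], max=6
Drop 3: L rot0 at col 0 lands with bottom-row=6; cleared 0 line(s) (total 0); column heights now [7 7 8 6 5], max=8
Test piece O rot0 at col 3 (width 2): heights before test = [7 7 8 6 5]; fits = True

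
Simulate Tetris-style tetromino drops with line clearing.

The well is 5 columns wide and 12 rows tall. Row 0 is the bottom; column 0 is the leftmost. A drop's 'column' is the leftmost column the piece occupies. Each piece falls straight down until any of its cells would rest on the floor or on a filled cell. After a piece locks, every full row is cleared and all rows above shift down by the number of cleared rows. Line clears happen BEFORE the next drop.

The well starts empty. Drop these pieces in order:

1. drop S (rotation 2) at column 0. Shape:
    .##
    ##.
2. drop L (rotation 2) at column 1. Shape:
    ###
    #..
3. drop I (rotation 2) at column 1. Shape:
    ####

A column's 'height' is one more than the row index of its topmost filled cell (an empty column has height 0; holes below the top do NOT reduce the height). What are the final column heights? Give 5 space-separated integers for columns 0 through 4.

Answer: 1 5 5 5 5

Derivation:
Drop 1: S rot2 at col 0 lands with bottom-row=0; cleared 0 line(s) (total 0); column heights now [1 2 2 0 0], max=2
Drop 2: L rot2 at col 1 lands with bottom-row=2; cleared 0 line(s) (total 0); column heights now [1 4 4 4 0], max=4
Drop 3: I rot2 at col 1 lands with bottom-row=4; cleared 0 line(s) (total 0); column heights now [1 5 5 5 5], max=5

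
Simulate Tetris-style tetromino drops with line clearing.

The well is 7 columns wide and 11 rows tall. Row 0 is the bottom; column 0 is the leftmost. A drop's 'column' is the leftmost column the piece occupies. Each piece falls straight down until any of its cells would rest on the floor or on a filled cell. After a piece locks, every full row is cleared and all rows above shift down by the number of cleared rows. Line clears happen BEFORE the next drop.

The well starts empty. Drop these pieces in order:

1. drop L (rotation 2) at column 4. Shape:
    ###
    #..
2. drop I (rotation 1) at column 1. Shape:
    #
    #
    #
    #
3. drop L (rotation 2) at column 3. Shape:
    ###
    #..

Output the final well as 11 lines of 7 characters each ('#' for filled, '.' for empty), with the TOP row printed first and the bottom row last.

Answer: .......
.......
.......
.......
.......
.......
.......
.#.....
.#.###.
.#.####
.#..#..

Derivation:
Drop 1: L rot2 at col 4 lands with bottom-row=0; cleared 0 line(s) (total 0); column heights now [0 0 0 0 2 2 2], max=2
Drop 2: I rot1 at col 1 lands with bottom-row=0; cleared 0 line(s) (total 0); column heights now [0 4 0 0 2 2 2], max=4
Drop 3: L rot2 at col 3 lands with bottom-row=1; cleared 0 line(s) (total 0); column heights now [0 4 0 3 3 3 2], max=4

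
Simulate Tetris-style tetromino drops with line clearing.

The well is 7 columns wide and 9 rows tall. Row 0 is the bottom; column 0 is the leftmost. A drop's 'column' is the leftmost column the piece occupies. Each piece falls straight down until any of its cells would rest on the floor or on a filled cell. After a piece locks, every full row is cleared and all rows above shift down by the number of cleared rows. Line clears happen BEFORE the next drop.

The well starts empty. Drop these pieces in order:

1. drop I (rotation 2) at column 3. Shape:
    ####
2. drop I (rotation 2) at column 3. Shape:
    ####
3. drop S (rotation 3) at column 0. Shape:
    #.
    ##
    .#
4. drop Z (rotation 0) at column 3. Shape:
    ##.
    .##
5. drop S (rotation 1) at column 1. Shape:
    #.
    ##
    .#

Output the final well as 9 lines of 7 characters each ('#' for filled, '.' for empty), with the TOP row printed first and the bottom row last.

Answer: .......
.......
.......
.......
.......
.......
.#.##..
###.##.
.#.####

Derivation:
Drop 1: I rot2 at col 3 lands with bottom-row=0; cleared 0 line(s) (total 0); column heights now [0 0 0 1 1 1 1], max=1
Drop 2: I rot2 at col 3 lands with bottom-row=1; cleared 0 line(s) (total 0); column heights now [0 0 0 2 2 2 2], max=2
Drop 3: S rot3 at col 0 lands with bottom-row=0; cleared 0 line(s) (total 0); column heights now [3 2 0 2 2 2 2], max=3
Drop 4: Z rot0 at col 3 lands with bottom-row=2; cleared 0 line(s) (total 0); column heights now [3 2 0 4 4 3 2], max=4
Drop 5: S rot1 at col 1 lands with bottom-row=1; cleared 1 line(s) (total 1); column heights now [2 3 2 3 3 2 1], max=3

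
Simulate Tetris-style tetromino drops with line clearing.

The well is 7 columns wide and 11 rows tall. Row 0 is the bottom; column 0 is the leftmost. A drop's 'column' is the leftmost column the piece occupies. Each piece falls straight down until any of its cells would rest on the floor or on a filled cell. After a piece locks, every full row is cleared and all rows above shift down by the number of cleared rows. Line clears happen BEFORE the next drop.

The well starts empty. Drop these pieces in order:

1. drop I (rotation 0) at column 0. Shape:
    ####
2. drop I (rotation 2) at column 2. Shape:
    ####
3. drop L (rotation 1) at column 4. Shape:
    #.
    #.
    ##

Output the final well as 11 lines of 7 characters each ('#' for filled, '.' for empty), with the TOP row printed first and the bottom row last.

Answer: .......
.......
.......
.......
.......
.......
....#..
....#..
....##.
..####.
####...

Derivation:
Drop 1: I rot0 at col 0 lands with bottom-row=0; cleared 0 line(s) (total 0); column heights now [1 1 1 1 0 0 0], max=1
Drop 2: I rot2 at col 2 lands with bottom-row=1; cleared 0 line(s) (total 0); column heights now [1 1 2 2 2 2 0], max=2
Drop 3: L rot1 at col 4 lands with bottom-row=2; cleared 0 line(s) (total 0); column heights now [1 1 2 2 5 3 0], max=5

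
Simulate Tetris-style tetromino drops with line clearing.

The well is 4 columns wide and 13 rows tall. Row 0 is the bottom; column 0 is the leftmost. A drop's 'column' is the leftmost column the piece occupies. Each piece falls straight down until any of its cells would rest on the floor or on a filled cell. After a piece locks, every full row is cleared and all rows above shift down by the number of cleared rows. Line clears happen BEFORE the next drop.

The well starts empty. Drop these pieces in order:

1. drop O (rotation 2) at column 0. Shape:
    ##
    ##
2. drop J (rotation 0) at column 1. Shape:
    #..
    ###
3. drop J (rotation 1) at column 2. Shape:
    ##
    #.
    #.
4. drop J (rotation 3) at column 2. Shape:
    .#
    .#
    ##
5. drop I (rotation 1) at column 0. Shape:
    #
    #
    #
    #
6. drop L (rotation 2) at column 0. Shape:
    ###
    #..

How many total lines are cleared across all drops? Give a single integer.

Answer: 2

Derivation:
Drop 1: O rot2 at col 0 lands with bottom-row=0; cleared 0 line(s) (total 0); column heights now [2 2 0 0], max=2
Drop 2: J rot0 at col 1 lands with bottom-row=2; cleared 0 line(s) (total 0); column heights now [2 4 3 3], max=4
Drop 3: J rot1 at col 2 lands with bottom-row=3; cleared 0 line(s) (total 0); column heights now [2 4 6 6], max=6
Drop 4: J rot3 at col 2 lands with bottom-row=6; cleared 0 line(s) (total 0); column heights now [2 4 7 9], max=9
Drop 5: I rot1 at col 0 lands with bottom-row=2; cleared 1 line(s) (total 1); column heights now [5 3 6 8], max=8
Drop 6: L rot2 at col 0 lands with bottom-row=5; cleared 1 line(s) (total 2); column heights now [6 3 6 7], max=7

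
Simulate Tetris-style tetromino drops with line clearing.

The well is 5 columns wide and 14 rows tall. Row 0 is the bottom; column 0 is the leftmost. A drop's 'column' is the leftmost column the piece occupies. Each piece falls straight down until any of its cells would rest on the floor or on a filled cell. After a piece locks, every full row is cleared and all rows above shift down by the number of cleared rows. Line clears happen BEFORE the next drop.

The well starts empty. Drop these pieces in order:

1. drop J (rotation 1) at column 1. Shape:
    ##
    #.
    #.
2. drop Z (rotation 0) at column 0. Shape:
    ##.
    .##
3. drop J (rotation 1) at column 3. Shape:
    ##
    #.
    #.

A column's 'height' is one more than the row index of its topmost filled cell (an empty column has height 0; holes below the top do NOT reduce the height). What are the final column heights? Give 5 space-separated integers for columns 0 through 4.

Drop 1: J rot1 at col 1 lands with bottom-row=0; cleared 0 line(s) (total 0); column heights now [0 3 3 0 0], max=3
Drop 2: Z rot0 at col 0 lands with bottom-row=3; cleared 0 line(s) (total 0); column heights now [5 5 4 0 0], max=5
Drop 3: J rot1 at col 3 lands with bottom-row=0; cleared 0 line(s) (total 0); column heights now [5 5 4 3 3], max=5

Answer: 5 5 4 3 3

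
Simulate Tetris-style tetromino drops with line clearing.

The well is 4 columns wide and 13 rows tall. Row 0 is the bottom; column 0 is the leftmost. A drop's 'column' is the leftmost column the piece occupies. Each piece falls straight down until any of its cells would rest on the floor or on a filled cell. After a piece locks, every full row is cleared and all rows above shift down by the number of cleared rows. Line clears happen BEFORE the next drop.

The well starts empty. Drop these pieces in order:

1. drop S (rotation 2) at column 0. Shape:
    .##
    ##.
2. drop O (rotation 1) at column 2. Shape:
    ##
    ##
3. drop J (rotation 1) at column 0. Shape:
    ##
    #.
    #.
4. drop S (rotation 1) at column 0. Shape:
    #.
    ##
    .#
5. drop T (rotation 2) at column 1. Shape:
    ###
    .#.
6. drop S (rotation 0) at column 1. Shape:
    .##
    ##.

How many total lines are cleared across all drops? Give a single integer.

Drop 1: S rot2 at col 0 lands with bottom-row=0; cleared 0 line(s) (total 0); column heights now [1 2 2 0], max=2
Drop 2: O rot1 at col 2 lands with bottom-row=2; cleared 0 line(s) (total 0); column heights now [1 2 4 4], max=4
Drop 3: J rot1 at col 0 lands with bottom-row=1; cleared 1 line(s) (total 1); column heights now [3 2 3 3], max=3
Drop 4: S rot1 at col 0 lands with bottom-row=2; cleared 1 line(s) (total 2); column heights now [4 3 2 0], max=4
Drop 5: T rot2 at col 1 lands with bottom-row=2; cleared 1 line(s) (total 3); column heights now [3 3 3 0], max=3
Drop 6: S rot0 at col 1 lands with bottom-row=3; cleared 0 line(s) (total 3); column heights now [3 4 5 5], max=5

Answer: 3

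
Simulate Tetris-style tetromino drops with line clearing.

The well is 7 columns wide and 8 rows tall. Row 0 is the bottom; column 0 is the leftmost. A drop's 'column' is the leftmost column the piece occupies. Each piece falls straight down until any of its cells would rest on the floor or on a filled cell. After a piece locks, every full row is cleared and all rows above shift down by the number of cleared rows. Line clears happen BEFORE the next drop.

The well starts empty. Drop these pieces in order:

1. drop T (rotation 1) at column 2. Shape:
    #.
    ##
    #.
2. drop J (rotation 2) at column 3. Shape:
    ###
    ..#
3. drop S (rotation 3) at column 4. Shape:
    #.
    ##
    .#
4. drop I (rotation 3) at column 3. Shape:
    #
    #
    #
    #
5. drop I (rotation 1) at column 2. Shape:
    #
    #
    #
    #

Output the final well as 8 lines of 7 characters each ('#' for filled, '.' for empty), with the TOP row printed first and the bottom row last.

Answer: .......
..##...
..###..
..####.
..##.#.
..####.
..##.#.
..#....

Derivation:
Drop 1: T rot1 at col 2 lands with bottom-row=0; cleared 0 line(s) (total 0); column heights now [0 0 3 2 0 0 0], max=3
Drop 2: J rot2 at col 3 lands with bottom-row=1; cleared 0 line(s) (total 0); column heights now [0 0 3 3 3 3 0], max=3
Drop 3: S rot3 at col 4 lands with bottom-row=3; cleared 0 line(s) (total 0); column heights now [0 0 3 3 6 5 0], max=6
Drop 4: I rot3 at col 3 lands with bottom-row=3; cleared 0 line(s) (total 0); column heights now [0 0 3 7 6 5 0], max=7
Drop 5: I rot1 at col 2 lands with bottom-row=3; cleared 0 line(s) (total 0); column heights now [0 0 7 7 6 5 0], max=7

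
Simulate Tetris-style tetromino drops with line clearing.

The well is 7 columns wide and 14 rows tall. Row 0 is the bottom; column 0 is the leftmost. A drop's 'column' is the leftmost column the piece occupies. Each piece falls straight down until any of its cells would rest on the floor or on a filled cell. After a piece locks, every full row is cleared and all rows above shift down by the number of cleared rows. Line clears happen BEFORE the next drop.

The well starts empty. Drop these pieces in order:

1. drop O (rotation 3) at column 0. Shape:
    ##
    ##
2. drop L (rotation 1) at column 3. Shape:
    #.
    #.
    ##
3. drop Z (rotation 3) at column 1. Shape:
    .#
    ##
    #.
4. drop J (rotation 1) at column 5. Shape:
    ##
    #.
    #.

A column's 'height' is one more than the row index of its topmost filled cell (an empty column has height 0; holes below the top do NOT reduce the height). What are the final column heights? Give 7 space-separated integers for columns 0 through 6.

Drop 1: O rot3 at col 0 lands with bottom-row=0; cleared 0 line(s) (total 0); column heights now [2 2 0 0 0 0 0], max=2
Drop 2: L rot1 at col 3 lands with bottom-row=0; cleared 0 line(s) (total 0); column heights now [2 2 0 3 1 0 0], max=3
Drop 3: Z rot3 at col 1 lands with bottom-row=2; cleared 0 line(s) (total 0); column heights now [2 4 5 3 1 0 0], max=5
Drop 4: J rot1 at col 5 lands with bottom-row=0; cleared 0 line(s) (total 0); column heights now [2 4 5 3 1 3 3], max=5

Answer: 2 4 5 3 1 3 3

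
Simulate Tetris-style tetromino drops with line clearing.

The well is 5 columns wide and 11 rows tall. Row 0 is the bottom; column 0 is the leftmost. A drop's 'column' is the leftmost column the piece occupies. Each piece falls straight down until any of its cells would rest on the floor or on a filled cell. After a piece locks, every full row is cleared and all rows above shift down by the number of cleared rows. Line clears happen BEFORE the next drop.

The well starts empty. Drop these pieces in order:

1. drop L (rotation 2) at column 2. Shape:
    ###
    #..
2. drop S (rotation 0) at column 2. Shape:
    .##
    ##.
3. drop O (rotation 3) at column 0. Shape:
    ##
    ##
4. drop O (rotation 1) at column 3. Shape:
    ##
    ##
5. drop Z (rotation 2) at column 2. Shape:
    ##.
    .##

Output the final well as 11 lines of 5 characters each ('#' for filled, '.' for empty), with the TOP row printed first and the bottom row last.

Answer: .....
.....
.....
.....
..##.
...##
...##
...##
...##
..##.
###..

Derivation:
Drop 1: L rot2 at col 2 lands with bottom-row=0; cleared 0 line(s) (total 0); column heights now [0 0 2 2 2], max=2
Drop 2: S rot0 at col 2 lands with bottom-row=2; cleared 0 line(s) (total 0); column heights now [0 0 3 4 4], max=4
Drop 3: O rot3 at col 0 lands with bottom-row=0; cleared 1 line(s) (total 1); column heights now [1 1 2 3 3], max=3
Drop 4: O rot1 at col 3 lands with bottom-row=3; cleared 0 line(s) (total 1); column heights now [1 1 2 5 5], max=5
Drop 5: Z rot2 at col 2 lands with bottom-row=5; cleared 0 line(s) (total 1); column heights now [1 1 7 7 6], max=7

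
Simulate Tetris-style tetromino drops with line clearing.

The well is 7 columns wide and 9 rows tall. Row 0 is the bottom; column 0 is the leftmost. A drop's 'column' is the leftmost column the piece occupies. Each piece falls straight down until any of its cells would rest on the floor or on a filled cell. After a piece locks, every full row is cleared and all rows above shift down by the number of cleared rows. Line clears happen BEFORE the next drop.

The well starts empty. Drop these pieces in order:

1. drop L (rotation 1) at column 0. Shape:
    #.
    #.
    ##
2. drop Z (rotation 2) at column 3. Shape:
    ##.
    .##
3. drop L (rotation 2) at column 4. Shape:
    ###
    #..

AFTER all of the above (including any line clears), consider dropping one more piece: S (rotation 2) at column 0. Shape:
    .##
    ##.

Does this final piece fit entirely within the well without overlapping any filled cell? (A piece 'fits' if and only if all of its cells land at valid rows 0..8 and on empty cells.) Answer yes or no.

Answer: yes

Derivation:
Drop 1: L rot1 at col 0 lands with bottom-row=0; cleared 0 line(s) (total 0); column heights now [3 1 0 0 0 0 0], max=3
Drop 2: Z rot2 at col 3 lands with bottom-row=0; cleared 0 line(s) (total 0); column heights now [3 1 0 2 2 1 0], max=3
Drop 3: L rot2 at col 4 lands with bottom-row=2; cleared 0 line(s) (total 0); column heights now [3 1 0 2 4 4 4], max=4
Test piece S rot2 at col 0 (width 3): heights before test = [3 1 0 2 4 4 4]; fits = True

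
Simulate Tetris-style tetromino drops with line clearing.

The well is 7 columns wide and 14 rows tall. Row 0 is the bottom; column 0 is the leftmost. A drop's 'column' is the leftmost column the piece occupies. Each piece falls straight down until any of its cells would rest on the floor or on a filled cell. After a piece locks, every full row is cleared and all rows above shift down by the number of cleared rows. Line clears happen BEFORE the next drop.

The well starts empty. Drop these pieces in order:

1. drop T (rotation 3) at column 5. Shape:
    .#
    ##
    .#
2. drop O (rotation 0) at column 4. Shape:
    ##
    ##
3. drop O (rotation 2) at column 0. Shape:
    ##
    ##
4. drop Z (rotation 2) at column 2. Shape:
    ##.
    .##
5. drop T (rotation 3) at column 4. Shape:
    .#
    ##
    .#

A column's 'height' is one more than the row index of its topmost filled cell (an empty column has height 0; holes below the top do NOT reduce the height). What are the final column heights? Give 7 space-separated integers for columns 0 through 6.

Answer: 2 2 6 6 6 7 3

Derivation:
Drop 1: T rot3 at col 5 lands with bottom-row=0; cleared 0 line(s) (total 0); column heights now [0 0 0 0 0 2 3], max=3
Drop 2: O rot0 at col 4 lands with bottom-row=2; cleared 0 line(s) (total 0); column heights now [0 0 0 0 4 4 3], max=4
Drop 3: O rot2 at col 0 lands with bottom-row=0; cleared 0 line(s) (total 0); column heights now [2 2 0 0 4 4 3], max=4
Drop 4: Z rot2 at col 2 lands with bottom-row=4; cleared 0 line(s) (total 0); column heights now [2 2 6 6 5 4 3], max=6
Drop 5: T rot3 at col 4 lands with bottom-row=4; cleared 0 line(s) (total 0); column heights now [2 2 6 6 6 7 3], max=7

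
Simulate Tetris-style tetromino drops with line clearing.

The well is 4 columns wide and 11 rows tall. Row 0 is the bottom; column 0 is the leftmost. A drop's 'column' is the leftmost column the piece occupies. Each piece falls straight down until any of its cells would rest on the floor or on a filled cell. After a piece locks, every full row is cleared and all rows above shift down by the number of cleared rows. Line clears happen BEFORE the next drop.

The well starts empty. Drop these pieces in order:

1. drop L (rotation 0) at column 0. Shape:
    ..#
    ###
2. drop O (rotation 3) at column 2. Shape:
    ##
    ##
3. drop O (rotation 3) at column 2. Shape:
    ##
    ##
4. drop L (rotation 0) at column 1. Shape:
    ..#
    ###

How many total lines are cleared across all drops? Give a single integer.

Answer: 0

Derivation:
Drop 1: L rot0 at col 0 lands with bottom-row=0; cleared 0 line(s) (total 0); column heights now [1 1 2 0], max=2
Drop 2: O rot3 at col 2 lands with bottom-row=2; cleared 0 line(s) (total 0); column heights now [1 1 4 4], max=4
Drop 3: O rot3 at col 2 lands with bottom-row=4; cleared 0 line(s) (total 0); column heights now [1 1 6 6], max=6
Drop 4: L rot0 at col 1 lands with bottom-row=6; cleared 0 line(s) (total 0); column heights now [1 7 7 8], max=8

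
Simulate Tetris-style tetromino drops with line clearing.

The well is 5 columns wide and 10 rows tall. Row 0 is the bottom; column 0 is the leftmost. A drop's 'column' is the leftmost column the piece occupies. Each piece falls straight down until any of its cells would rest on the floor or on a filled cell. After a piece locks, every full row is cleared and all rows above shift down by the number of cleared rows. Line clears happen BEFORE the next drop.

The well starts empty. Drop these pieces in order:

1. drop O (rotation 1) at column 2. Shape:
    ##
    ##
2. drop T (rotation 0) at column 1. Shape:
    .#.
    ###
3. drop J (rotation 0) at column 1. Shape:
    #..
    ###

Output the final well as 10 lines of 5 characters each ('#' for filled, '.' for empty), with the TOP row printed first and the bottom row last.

Drop 1: O rot1 at col 2 lands with bottom-row=0; cleared 0 line(s) (total 0); column heights now [0 0 2 2 0], max=2
Drop 2: T rot0 at col 1 lands with bottom-row=2; cleared 0 line(s) (total 0); column heights now [0 3 4 3 0], max=4
Drop 3: J rot0 at col 1 lands with bottom-row=4; cleared 0 line(s) (total 0); column heights now [0 6 5 5 0], max=6

Answer: .....
.....
.....
.....
.#...
.###.
..#..
.###.
..##.
..##.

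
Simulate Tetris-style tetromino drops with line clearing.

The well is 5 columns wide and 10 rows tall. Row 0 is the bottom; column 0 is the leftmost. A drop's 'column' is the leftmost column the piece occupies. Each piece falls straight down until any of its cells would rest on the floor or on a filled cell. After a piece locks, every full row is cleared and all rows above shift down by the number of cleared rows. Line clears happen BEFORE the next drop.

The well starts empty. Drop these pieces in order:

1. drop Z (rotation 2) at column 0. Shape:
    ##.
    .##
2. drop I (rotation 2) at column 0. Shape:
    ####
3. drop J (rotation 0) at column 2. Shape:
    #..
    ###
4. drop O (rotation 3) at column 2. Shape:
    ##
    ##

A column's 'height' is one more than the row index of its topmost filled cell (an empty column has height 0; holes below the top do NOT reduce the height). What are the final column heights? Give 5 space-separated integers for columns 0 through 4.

Drop 1: Z rot2 at col 0 lands with bottom-row=0; cleared 0 line(s) (total 0); column heights now [2 2 1 0 0], max=2
Drop 2: I rot2 at col 0 lands with bottom-row=2; cleared 0 line(s) (total 0); column heights now [3 3 3 3 0], max=3
Drop 3: J rot0 at col 2 lands with bottom-row=3; cleared 0 line(s) (total 0); column heights now [3 3 5 4 4], max=5
Drop 4: O rot3 at col 2 lands with bottom-row=5; cleared 0 line(s) (total 0); column heights now [3 3 7 7 4], max=7

Answer: 3 3 7 7 4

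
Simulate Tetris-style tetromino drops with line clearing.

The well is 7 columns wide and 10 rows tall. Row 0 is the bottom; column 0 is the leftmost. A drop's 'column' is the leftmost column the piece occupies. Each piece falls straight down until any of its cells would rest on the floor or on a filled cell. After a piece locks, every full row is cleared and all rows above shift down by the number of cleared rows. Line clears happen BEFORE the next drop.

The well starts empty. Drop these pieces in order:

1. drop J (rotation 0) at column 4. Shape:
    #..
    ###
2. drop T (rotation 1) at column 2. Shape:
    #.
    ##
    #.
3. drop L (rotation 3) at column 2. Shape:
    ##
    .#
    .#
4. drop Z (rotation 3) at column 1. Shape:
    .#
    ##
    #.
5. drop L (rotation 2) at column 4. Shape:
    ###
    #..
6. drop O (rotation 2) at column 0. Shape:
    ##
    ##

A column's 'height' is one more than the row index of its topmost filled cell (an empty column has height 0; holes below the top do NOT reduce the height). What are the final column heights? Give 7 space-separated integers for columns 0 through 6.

Answer: 8 8 7 5 4 4 4

Derivation:
Drop 1: J rot0 at col 4 lands with bottom-row=0; cleared 0 line(s) (total 0); column heights now [0 0 0 0 2 1 1], max=2
Drop 2: T rot1 at col 2 lands with bottom-row=0; cleared 0 line(s) (total 0); column heights now [0 0 3 2 2 1 1], max=3
Drop 3: L rot3 at col 2 lands with bottom-row=2; cleared 0 line(s) (total 0); column heights now [0 0 5 5 2 1 1], max=5
Drop 4: Z rot3 at col 1 lands with bottom-row=4; cleared 0 line(s) (total 0); column heights now [0 6 7 5 2 1 1], max=7
Drop 5: L rot2 at col 4 lands with bottom-row=2; cleared 0 line(s) (total 0); column heights now [0 6 7 5 4 4 4], max=7
Drop 6: O rot2 at col 0 lands with bottom-row=6; cleared 0 line(s) (total 0); column heights now [8 8 7 5 4 4 4], max=8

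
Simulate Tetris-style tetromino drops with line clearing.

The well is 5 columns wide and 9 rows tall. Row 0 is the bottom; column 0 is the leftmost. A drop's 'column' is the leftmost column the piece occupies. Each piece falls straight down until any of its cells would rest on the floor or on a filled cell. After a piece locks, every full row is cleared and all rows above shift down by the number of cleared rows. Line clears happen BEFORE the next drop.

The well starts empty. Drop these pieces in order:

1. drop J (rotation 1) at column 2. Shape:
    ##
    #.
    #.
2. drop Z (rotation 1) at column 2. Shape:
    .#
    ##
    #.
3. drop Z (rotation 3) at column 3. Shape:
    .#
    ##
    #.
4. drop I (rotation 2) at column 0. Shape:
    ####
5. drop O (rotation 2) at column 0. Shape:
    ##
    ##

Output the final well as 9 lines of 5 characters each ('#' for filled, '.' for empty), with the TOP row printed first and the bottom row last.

Drop 1: J rot1 at col 2 lands with bottom-row=0; cleared 0 line(s) (total 0); column heights now [0 0 3 3 0], max=3
Drop 2: Z rot1 at col 2 lands with bottom-row=3; cleared 0 line(s) (total 0); column heights now [0 0 5 6 0], max=6
Drop 3: Z rot3 at col 3 lands with bottom-row=6; cleared 0 line(s) (total 0); column heights now [0 0 5 8 9], max=9
Drop 4: I rot2 at col 0 lands with bottom-row=8; cleared 1 line(s) (total 1); column heights now [0 0 5 8 8], max=8
Drop 5: O rot2 at col 0 lands with bottom-row=0; cleared 0 line(s) (total 1); column heights now [2 2 5 8 8], max=8

Answer: .....
...##
...#.
...#.
..##.
..#..
..##.
###..
###..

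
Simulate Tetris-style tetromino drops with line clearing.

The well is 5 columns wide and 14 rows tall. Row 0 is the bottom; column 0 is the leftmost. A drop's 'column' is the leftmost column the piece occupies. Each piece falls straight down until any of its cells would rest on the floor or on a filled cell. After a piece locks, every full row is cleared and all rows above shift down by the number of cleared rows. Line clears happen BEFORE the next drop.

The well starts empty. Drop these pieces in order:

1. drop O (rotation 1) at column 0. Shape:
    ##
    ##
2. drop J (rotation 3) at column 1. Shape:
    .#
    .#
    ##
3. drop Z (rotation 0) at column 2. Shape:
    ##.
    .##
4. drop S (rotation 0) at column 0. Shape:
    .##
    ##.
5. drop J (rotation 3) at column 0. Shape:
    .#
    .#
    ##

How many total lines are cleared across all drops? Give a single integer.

Answer: 0

Derivation:
Drop 1: O rot1 at col 0 lands with bottom-row=0; cleared 0 line(s) (total 0); column heights now [2 2 0 0 0], max=2
Drop 2: J rot3 at col 1 lands with bottom-row=2; cleared 0 line(s) (total 0); column heights now [2 3 5 0 0], max=5
Drop 3: Z rot0 at col 2 lands with bottom-row=4; cleared 0 line(s) (total 0); column heights now [2 3 6 6 5], max=6
Drop 4: S rot0 at col 0 lands with bottom-row=5; cleared 0 line(s) (total 0); column heights now [6 7 7 6 5], max=7
Drop 5: J rot3 at col 0 lands with bottom-row=7; cleared 0 line(s) (total 0); column heights now [8 10 7 6 5], max=10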